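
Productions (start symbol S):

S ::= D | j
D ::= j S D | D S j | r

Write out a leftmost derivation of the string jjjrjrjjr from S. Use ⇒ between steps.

S⇒D⇒jSD⇒jDD⇒jjSDD⇒jjjDD⇒jjjrD⇒jjjrjSD⇒jjjrjDD⇒jjjrjDSjD⇒jjjrjrSjD⇒jjjrjrjjD⇒jjjrjrjjr

S ⇒ D   [S ::= D]
D ⇒ jSD   [D ::= j S D]
jSD ⇒ jDD   [S ::= D]
jDD ⇒ jjSDD   [D ::= j S D]
jjSDD ⇒ jjjDD   [S ::= j]
jjjDD ⇒ jjjrD   [D ::= r]
jjjrD ⇒ jjjrjSD   [D ::= j S D]
jjjrjSD ⇒ jjjrjDD   [S ::= D]
jjjrjDD ⇒ jjjrjDSjD   [D ::= D S j]
jjjrjDSjD ⇒ jjjrjrSjD   [D ::= r]
jjjrjrSjD ⇒ jjjrjrjjD   [S ::= j]
jjjrjrjjD ⇒ jjjrjrjjr   [D ::= r]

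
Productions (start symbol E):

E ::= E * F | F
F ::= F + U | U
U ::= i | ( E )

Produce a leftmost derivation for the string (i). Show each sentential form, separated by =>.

E => F => U => (E) => (F) => (U) => (i)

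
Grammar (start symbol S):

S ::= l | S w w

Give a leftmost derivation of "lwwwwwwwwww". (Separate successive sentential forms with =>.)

S=>Sww=>Swwww=>Swwwwww=>Swwwwwwww=>Swwwwwwwwww=>lwwwwwwwwww

S => Sww   [S ::= S w w]
Sww => Swwww   [S ::= S w w]
Swwww => Swwwwww   [S ::= S w w]
Swwwwww => Swwwwwwww   [S ::= S w w]
Swwwwwwww => Swwwwwwwwww   [S ::= S w w]
Swwwwwwwwww => lwwwwwwwwww   [S ::= l]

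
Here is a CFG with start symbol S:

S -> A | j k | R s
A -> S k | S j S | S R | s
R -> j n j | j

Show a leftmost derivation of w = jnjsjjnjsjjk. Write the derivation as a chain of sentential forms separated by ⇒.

S ⇒ A   [S -> A]
A ⇒ SjS   [A -> S j S]
SjS ⇒ AjS   [S -> A]
AjS ⇒ SjSjS   [A -> S j S]
SjSjS ⇒ RsjSjS   [S -> R s]
RsjSjS ⇒ jnjsjSjS   [R -> j n j]
jnjsjSjS ⇒ jnjsjRsjS   [S -> R s]
jnjsjRsjS ⇒ jnjsjjnjsjS   [R -> j n j]
jnjsjjnjsjS ⇒ jnjsjjnjsjjk   [S -> j k]

S⇒A⇒SjS⇒AjS⇒SjSjS⇒RsjSjS⇒jnjsjSjS⇒jnjsjRsjS⇒jnjsjjnjsjS⇒jnjsjjnjsjjk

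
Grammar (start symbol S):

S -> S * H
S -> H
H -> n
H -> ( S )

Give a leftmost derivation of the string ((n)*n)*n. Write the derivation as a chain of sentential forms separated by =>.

S=>S*H=>H*H=>(S)*H=>(S*H)*H=>(H*H)*H=>((S)*H)*H=>((H)*H)*H=>((n)*H)*H=>((n)*n)*H=>((n)*n)*n

S => S*H   [S -> S * H]
S*H => H*H   [S -> H]
H*H => (S)*H   [H -> ( S )]
(S)*H => (S*H)*H   [S -> S * H]
(S*H)*H => (H*H)*H   [S -> H]
(H*H)*H => ((S)*H)*H   [H -> ( S )]
((S)*H)*H => ((H)*H)*H   [S -> H]
((H)*H)*H => ((n)*H)*H   [H -> n]
((n)*H)*H => ((n)*n)*H   [H -> n]
((n)*n)*H => ((n)*n)*n   [H -> n]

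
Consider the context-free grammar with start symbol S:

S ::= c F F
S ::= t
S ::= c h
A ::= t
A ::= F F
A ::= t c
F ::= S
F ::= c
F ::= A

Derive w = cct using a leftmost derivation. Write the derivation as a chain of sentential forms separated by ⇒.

S ⇒ cFF   [S ::= c F F]
cFF ⇒ ccF   [F ::= c]
ccF ⇒ ccS   [F ::= S]
ccS ⇒ cct   [S ::= t]

S ⇒ cFF ⇒ ccF ⇒ ccS ⇒ cct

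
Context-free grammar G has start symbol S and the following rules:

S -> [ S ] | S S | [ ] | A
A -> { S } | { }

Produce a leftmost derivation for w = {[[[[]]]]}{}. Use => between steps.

S => SS => AS => {S}S => {[S]}S => {[[S]]}S => {[[[S]]]}S => {[[[[]]]]}S => {[[[[]]]]}A => {[[[[]]]]}{}

S => SS   [S -> S S]
SS => AS   [S -> A]
AS => {S}S   [A -> { S }]
{S}S => {[S]}S   [S -> [ S ]]
{[S]}S => {[[S]]}S   [S -> [ S ]]
{[[S]]}S => {[[[S]]]}S   [S -> [ S ]]
{[[[S]]]}S => {[[[[]]]]}S   [S -> [ ]]
{[[[[]]]]}S => {[[[[]]]]}A   [S -> A]
{[[[[]]]]}A => {[[[[]]]]}{}   [A -> { }]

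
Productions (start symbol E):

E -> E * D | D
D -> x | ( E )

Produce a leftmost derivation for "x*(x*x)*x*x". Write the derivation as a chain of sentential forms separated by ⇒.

E ⇒ E*D   [E -> E * D]
E*D ⇒ E*D*D   [E -> E * D]
E*D*D ⇒ E*D*D*D   [E -> E * D]
E*D*D*D ⇒ D*D*D*D   [E -> D]
D*D*D*D ⇒ x*D*D*D   [D -> x]
x*D*D*D ⇒ x*(E)*D*D   [D -> ( E )]
x*(E)*D*D ⇒ x*(E*D)*D*D   [E -> E * D]
x*(E*D)*D*D ⇒ x*(D*D)*D*D   [E -> D]
x*(D*D)*D*D ⇒ x*(x*D)*D*D   [D -> x]
x*(x*D)*D*D ⇒ x*(x*x)*D*D   [D -> x]
x*(x*x)*D*D ⇒ x*(x*x)*x*D   [D -> x]
x*(x*x)*x*D ⇒ x*(x*x)*x*x   [D -> x]

E⇒E*D⇒E*D*D⇒E*D*D*D⇒D*D*D*D⇒x*D*D*D⇒x*(E)*D*D⇒x*(E*D)*D*D⇒x*(D*D)*D*D⇒x*(x*D)*D*D⇒x*(x*x)*D*D⇒x*(x*x)*x*D⇒x*(x*x)*x*x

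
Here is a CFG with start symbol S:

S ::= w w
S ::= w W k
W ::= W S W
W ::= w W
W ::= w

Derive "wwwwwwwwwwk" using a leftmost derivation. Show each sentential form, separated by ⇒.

S ⇒ wWk ⇒ wWSWk ⇒ wWSWSWk ⇒ wwWSWSWk ⇒ wwwSWSWk ⇒ wwwwwWSWk ⇒ wwwwwwWSWk ⇒ wwwwwwwSWk ⇒ wwwwwwwwwWk ⇒ wwwwwwwwwwk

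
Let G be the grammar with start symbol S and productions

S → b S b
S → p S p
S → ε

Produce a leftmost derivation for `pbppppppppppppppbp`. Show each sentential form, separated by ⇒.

S ⇒ pSp ⇒ pbSbp ⇒ pbpSpbp ⇒ pbppSppbp ⇒ pbpppSpppbp ⇒ pbppppSppppbp ⇒ pbpppppSpppppbp ⇒ pbppppppSppppppbp ⇒ pbpppppppSpppppppbp ⇒ pbppppppppppppppbp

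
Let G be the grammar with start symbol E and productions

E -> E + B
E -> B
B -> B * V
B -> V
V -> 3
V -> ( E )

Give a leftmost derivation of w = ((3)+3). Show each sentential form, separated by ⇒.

E ⇒ B   [E -> B]
B ⇒ V   [B -> V]
V ⇒ (E)   [V -> ( E )]
(E) ⇒ (E+B)   [E -> E + B]
(E+B) ⇒ (B+B)   [E -> B]
(B+B) ⇒ (V+B)   [B -> V]
(V+B) ⇒ ((E)+B)   [V -> ( E )]
((E)+B) ⇒ ((B)+B)   [E -> B]
((B)+B) ⇒ ((V)+B)   [B -> V]
((V)+B) ⇒ ((3)+B)   [V -> 3]
((3)+B) ⇒ ((3)+V)   [B -> V]
((3)+V) ⇒ ((3)+3)   [V -> 3]

E⇒B⇒V⇒(E)⇒(E+B)⇒(B+B)⇒(V+B)⇒((E)+B)⇒((B)+B)⇒((V)+B)⇒((3)+B)⇒((3)+V)⇒((3)+3)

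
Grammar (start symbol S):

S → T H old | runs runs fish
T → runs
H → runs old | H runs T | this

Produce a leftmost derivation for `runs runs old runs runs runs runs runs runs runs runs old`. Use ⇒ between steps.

S ⇒ T H old ⇒ runs H old ⇒ runs H runs T old ⇒ runs H runs T runs T old ⇒ runs H runs T runs T runs T old ⇒ runs H runs T runs T runs T runs T old ⇒ runs runs old runs T runs T runs T runs T old ⇒ runs runs old runs runs runs T runs T runs T old ⇒ runs runs old runs runs runs runs runs T runs T old ⇒ runs runs old runs runs runs runs runs runs runs T old ⇒ runs runs old runs runs runs runs runs runs runs runs old

S ⇒ T H old   [S → T H old]
T H old ⇒ runs H old   [T → runs]
runs H old ⇒ runs H runs T old   [H → H runs T]
runs H runs T old ⇒ runs H runs T runs T old   [H → H runs T]
runs H runs T runs T old ⇒ runs H runs T runs T runs T old   [H → H runs T]
runs H runs T runs T runs T old ⇒ runs H runs T runs T runs T runs T old   [H → H runs T]
runs H runs T runs T runs T runs T old ⇒ runs runs old runs T runs T runs T runs T old   [H → runs old]
runs runs old runs T runs T runs T runs T old ⇒ runs runs old runs runs runs T runs T runs T old   [T → runs]
runs runs old runs runs runs T runs T runs T old ⇒ runs runs old runs runs runs runs runs T runs T old   [T → runs]
runs runs old runs runs runs runs runs T runs T old ⇒ runs runs old runs runs runs runs runs runs runs T old   [T → runs]
runs runs old runs runs runs runs runs runs runs T old ⇒ runs runs old runs runs runs runs runs runs runs runs old   [T → runs]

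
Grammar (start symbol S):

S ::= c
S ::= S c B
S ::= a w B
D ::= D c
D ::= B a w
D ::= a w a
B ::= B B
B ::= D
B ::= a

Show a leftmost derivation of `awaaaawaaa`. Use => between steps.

S=>awB=>awBB=>awBBB=>awBBBB=>awBBBBB=>awaBBBB=>awaBBBBB=>awaaBBBB=>awaaDBBB=>awaaBawBBB=>awaaaawBBB=>awaaaawaBB=>awaaaawaaB=>awaaaawaaa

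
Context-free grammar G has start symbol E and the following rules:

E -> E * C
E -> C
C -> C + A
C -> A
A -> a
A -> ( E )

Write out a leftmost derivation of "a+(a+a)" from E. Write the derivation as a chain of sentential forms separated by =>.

E=>C=>C+A=>A+A=>a+A=>a+(E)=>a+(C)=>a+(C+A)=>a+(A+A)=>a+(a+A)=>a+(a+a)

E => C   [E -> C]
C => C+A   [C -> C + A]
C+A => A+A   [C -> A]
A+A => a+A   [A -> a]
a+A => a+(E)   [A -> ( E )]
a+(E) => a+(C)   [E -> C]
a+(C) => a+(C+A)   [C -> C + A]
a+(C+A) => a+(A+A)   [C -> A]
a+(A+A) => a+(a+A)   [A -> a]
a+(a+A) => a+(a+a)   [A -> a]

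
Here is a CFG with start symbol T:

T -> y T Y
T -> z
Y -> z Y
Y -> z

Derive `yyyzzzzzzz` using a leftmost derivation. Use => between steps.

T => yTY => yyTYY => yyyTYYY => yyyzYYY => yyyzzYYY => yyyzzzYYY => yyyzzzzYY => yyyzzzzzY => yyyzzzzzzY => yyyzzzzzzz

T => yTY   [T -> y T Y]
yTY => yyTYY   [T -> y T Y]
yyTYY => yyyTYYY   [T -> y T Y]
yyyTYYY => yyyzYYY   [T -> z]
yyyzYYY => yyyzzYYY   [Y -> z Y]
yyyzzYYY => yyyzzzYYY   [Y -> z Y]
yyyzzzYYY => yyyzzzzYY   [Y -> z]
yyyzzzzYY => yyyzzzzzY   [Y -> z]
yyyzzzzzY => yyyzzzzzzY   [Y -> z Y]
yyyzzzzzzY => yyyzzzzzzz   [Y -> z]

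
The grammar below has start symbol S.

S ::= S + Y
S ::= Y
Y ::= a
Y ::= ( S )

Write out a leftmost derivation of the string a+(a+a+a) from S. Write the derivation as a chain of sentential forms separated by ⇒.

S ⇒ S+Y   [S ::= S + Y]
S+Y ⇒ Y+Y   [S ::= Y]
Y+Y ⇒ a+Y   [Y ::= a]
a+Y ⇒ a+(S)   [Y ::= ( S )]
a+(S) ⇒ a+(S+Y)   [S ::= S + Y]
a+(S+Y) ⇒ a+(S+Y+Y)   [S ::= S + Y]
a+(S+Y+Y) ⇒ a+(Y+Y+Y)   [S ::= Y]
a+(Y+Y+Y) ⇒ a+(a+Y+Y)   [Y ::= a]
a+(a+Y+Y) ⇒ a+(a+a+Y)   [Y ::= a]
a+(a+a+Y) ⇒ a+(a+a+a)   [Y ::= a]

S ⇒ S+Y ⇒ Y+Y ⇒ a+Y ⇒ a+(S) ⇒ a+(S+Y) ⇒ a+(S+Y+Y) ⇒ a+(Y+Y+Y) ⇒ a+(a+Y+Y) ⇒ a+(a+a+Y) ⇒ a+(a+a+a)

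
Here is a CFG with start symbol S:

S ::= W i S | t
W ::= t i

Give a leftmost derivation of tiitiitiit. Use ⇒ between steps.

S ⇒ WiS   [S ::= W i S]
WiS ⇒ tiiS   [W ::= t i]
tiiS ⇒ tiiWiS   [S ::= W i S]
tiiWiS ⇒ tiitiiS   [W ::= t i]
tiitiiS ⇒ tiitiiWiS   [S ::= W i S]
tiitiiWiS ⇒ tiitiitiiS   [W ::= t i]
tiitiitiiS ⇒ tiitiitiit   [S ::= t]

S⇒WiS⇒tiiS⇒tiiWiS⇒tiitiiS⇒tiitiiWiS⇒tiitiitiiS⇒tiitiitiit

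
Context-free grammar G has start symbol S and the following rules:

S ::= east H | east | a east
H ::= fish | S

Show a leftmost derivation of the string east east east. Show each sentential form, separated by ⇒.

S ⇒ east H   [S ::= east H]
east H ⇒ east S   [H ::= S]
east S ⇒ east east H   [S ::= east H]
east east H ⇒ east east S   [H ::= S]
east east S ⇒ east east east   [S ::= east]

S ⇒ east H ⇒ east S ⇒ east east H ⇒ east east S ⇒ east east east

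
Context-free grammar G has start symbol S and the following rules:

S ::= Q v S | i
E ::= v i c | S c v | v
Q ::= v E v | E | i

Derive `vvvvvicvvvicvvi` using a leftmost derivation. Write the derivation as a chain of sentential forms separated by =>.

S => QvS => EvS => ScvvS => QvScvvS => vEvvScvvS => vvvvScvvS => vvvvQvScvvS => vvvvvEvvScvvS => vvvvvScvvvScvvS => vvvvvicvvvScvvS => vvvvvicvvvicvvS => vvvvvicvvvicvvi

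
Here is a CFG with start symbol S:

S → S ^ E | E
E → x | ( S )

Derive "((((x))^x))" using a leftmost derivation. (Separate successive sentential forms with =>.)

S=>E=>(S)=>(E)=>((S))=>((S^E))=>((E^E))=>(((S)^E))=>(((E)^E))=>((((S))^E))=>((((E))^E))=>((((x))^E))=>((((x))^x))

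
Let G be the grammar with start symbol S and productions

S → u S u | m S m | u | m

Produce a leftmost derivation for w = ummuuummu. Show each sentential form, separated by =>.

S => uSu => umSmu => ummSmmu => ummuSummu => ummuuummu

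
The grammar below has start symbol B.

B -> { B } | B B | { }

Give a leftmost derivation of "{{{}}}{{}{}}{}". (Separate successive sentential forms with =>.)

B => BB => {B}B => {{B}}B => {{{}}}B => {{{}}}BB => {{{}}}{B}B => {{{}}}{BB}B => {{{}}}{{}B}B => {{{}}}{{}{}}B => {{{}}}{{}{}}{}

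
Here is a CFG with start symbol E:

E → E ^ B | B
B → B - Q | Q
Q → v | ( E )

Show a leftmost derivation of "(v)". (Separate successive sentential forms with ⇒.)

E⇒B⇒Q⇒(E)⇒(B)⇒(Q)⇒(v)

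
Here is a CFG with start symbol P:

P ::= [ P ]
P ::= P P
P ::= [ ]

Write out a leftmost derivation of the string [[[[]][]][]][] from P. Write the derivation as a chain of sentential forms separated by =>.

P => PP => [P]P => [PP]P => [[P]P]P => [[PP]P]P => [[[P]P]P]P => [[[[]]P]P]P => [[[[]][]]P]P => [[[[]][]][]]P => [[[[]][]][]][]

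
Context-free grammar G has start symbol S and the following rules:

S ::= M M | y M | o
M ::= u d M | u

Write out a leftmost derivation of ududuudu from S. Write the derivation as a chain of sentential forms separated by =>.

S=>MM=>udMM=>ududMM=>ududuM=>ududuudM=>ududuudu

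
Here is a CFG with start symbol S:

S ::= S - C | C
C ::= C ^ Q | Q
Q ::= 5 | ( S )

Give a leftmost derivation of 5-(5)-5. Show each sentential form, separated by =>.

S => S-C => S-C-C => C-C-C => Q-C-C => 5-C-C => 5-Q-C => 5-(S)-C => 5-(C)-C => 5-(Q)-C => 5-(5)-C => 5-(5)-Q => 5-(5)-5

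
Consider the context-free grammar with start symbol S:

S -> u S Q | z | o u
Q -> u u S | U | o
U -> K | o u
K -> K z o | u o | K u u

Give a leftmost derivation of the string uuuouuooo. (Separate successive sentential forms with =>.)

S => uSQ => uuSQQ => uuuSQQQ => uuuouQQQ => uuuouUQQ => uuuouKQQ => uuuouuoQQ => uuuouuooQ => uuuouuooo

S => uSQ   [S -> u S Q]
uSQ => uuSQQ   [S -> u S Q]
uuSQQ => uuuSQQQ   [S -> u S Q]
uuuSQQQ => uuuouQQQ   [S -> o u]
uuuouQQQ => uuuouUQQ   [Q -> U]
uuuouUQQ => uuuouKQQ   [U -> K]
uuuouKQQ => uuuouuoQQ   [K -> u o]
uuuouuoQQ => uuuouuooQ   [Q -> o]
uuuouuooQ => uuuouuooo   [Q -> o]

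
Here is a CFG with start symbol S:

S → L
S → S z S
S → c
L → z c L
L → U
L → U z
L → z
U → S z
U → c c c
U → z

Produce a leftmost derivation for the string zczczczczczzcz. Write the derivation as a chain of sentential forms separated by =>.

S => L   [S → L]
L => zcL   [L → z c L]
zcL => zczcL   [L → z c L]
zczcL => zczczcL   [L → z c L]
zczczcL => zczczczcL   [L → z c L]
zczczczcL => zczczczcU   [L → U]
zczczczcU => zczczczcSz   [U → S z]
zczczczcSz => zczczczcSzSz   [S → S z S]
zczczczcSzSz => zczczczcLzSz   [S → L]
zczczczcLzSz => zczczczczcLzSz   [L → z c L]
zczczczczcLzSz => zczczczczczzSz   [L → z]
zczczczczczzSz => zczczczczczzcz   [S → c]

S=>L=>zcL=>zczcL=>zczczcL=>zczczczcL=>zczczczcU=>zczczczcSz=>zczczczcSzSz=>zczczczcLzSz=>zczczczczcLzSz=>zczczczczczzSz=>zczczczczczzcz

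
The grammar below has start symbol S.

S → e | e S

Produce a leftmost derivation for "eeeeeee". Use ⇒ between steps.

S ⇒ eS   [S → e S]
eS ⇒ eeS   [S → e S]
eeS ⇒ eeeS   [S → e S]
eeeS ⇒ eeeeS   [S → e S]
eeeeS ⇒ eeeeeS   [S → e S]
eeeeeS ⇒ eeeeeeS   [S → e S]
eeeeeeS ⇒ eeeeeee   [S → e]

S ⇒ eS ⇒ eeS ⇒ eeeS ⇒ eeeeS ⇒ eeeeeS ⇒ eeeeeeS ⇒ eeeeeee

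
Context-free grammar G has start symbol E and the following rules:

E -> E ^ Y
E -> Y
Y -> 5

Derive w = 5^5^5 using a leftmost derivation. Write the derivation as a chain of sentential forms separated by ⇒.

E⇒E^Y⇒E^Y^Y⇒Y^Y^Y⇒5^Y^Y⇒5^5^Y⇒5^5^5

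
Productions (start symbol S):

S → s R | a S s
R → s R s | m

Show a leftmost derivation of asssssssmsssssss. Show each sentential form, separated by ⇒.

S ⇒ aSs   [S → a S s]
aSs ⇒ asRs   [S → s R]
asRs ⇒ assRss   [R → s R s]
assRss ⇒ asssRsss   [R → s R s]
asssRsss ⇒ assssRssss   [R → s R s]
assssRssss ⇒ asssssRsssss   [R → s R s]
asssssRsssss ⇒ assssssRssssss   [R → s R s]
assssssRssssss ⇒ asssssssRsssssss   [R → s R s]
asssssssRsssssss ⇒ asssssssmsssssss   [R → m]

S ⇒ aSs ⇒ asRs ⇒ assRss ⇒ asssRsss ⇒ assssRssss ⇒ asssssRsssss ⇒ assssssRssssss ⇒ asssssssRsssssss ⇒ asssssssmsssssss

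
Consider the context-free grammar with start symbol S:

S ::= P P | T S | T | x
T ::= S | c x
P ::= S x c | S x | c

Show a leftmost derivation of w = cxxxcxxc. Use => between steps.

S=>PP=>SxP=>TSxP=>cxSxP=>cxxxP=>cxxxSxc=>cxxxTxc=>cxxxcxxc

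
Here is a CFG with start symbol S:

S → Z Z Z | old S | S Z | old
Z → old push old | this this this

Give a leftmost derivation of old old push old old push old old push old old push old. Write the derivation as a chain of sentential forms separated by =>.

S => S Z   [S → S Z]
S Z => old S Z   [S → old S]
old S Z => old Z Z Z Z   [S → Z Z Z]
old Z Z Z Z => old old push old Z Z Z   [Z → old push old]
old old push old Z Z Z => old old push old old push old Z Z   [Z → old push old]
old old push old old push old Z Z => old old push old old push old old push old Z   [Z → old push old]
old old push old old push old old push old Z => old old push old old push old old push old old push old   [Z → old push old]

S => S Z => old S Z => old Z Z Z Z => old old push old Z Z Z => old old push old old push old Z Z => old old push old old push old old push old Z => old old push old old push old old push old old push old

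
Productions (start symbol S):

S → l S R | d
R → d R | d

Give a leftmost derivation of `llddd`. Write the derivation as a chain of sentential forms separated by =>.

S => lSR   [S → l S R]
lSR => llSRR   [S → l S R]
llSRR => lldRR   [S → d]
lldRR => llddR   [R → d]
llddR => llddd   [R → d]

S=>lSR=>llSRR=>lldRR=>llddR=>llddd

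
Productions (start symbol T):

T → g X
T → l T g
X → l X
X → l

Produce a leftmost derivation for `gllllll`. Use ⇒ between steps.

T ⇒ gX ⇒ glX ⇒ gllX ⇒ glllX ⇒ gllllX ⇒ glllllX ⇒ gllllll

T ⇒ gX   [T → g X]
gX ⇒ glX   [X → l X]
glX ⇒ gllX   [X → l X]
gllX ⇒ glllX   [X → l X]
glllX ⇒ gllllX   [X → l X]
gllllX ⇒ glllllX   [X → l X]
glllllX ⇒ gllllll   [X → l]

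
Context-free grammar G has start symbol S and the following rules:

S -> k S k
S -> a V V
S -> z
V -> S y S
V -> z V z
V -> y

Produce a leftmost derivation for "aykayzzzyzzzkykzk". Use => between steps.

S=>aVV=>ayV=>aySyS=>aykSkyS=>aykaVVkyS=>aykayVkyS=>aykayzVzkyS=>aykayzzVzzkyS=>aykayzzzVzzzkyS=>aykayzzzyzzzkyS=>aykayzzzyzzzkykSk=>aykayzzzyzzzkykzk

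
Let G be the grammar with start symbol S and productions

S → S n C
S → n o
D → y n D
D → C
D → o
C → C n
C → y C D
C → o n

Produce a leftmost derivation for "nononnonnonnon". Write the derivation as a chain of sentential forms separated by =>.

S => SnC => SnCnC => SnCnCnC => SnCnCnCnC => nonCnCnCnC => nononnCnCnC => nononnonnCnC => nononnonnonnC => nononnonnonnon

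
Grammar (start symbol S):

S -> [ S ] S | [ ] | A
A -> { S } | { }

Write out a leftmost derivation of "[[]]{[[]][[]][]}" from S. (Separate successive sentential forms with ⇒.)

S ⇒ [S]S ⇒ [[]]S ⇒ [[]]A ⇒ [[]]{S} ⇒ [[]]{[S]S} ⇒ [[]]{[[]]S} ⇒ [[]]{[[]][S]S} ⇒ [[]]{[[]][[]]S} ⇒ [[]]{[[]][[]][]}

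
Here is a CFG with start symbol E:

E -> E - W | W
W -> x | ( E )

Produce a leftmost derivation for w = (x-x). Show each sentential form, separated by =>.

E => W => (E) => (E-W) => (W-W) => (x-W) => (x-x)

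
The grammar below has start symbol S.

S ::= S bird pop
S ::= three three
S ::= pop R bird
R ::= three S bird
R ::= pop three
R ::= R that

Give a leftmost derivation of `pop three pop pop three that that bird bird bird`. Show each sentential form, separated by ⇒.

S ⇒ pop R bird ⇒ pop three S bird bird ⇒ pop three pop R bird bird bird ⇒ pop three pop R that bird bird bird ⇒ pop three pop R that that bird bird bird ⇒ pop three pop pop three that that bird bird bird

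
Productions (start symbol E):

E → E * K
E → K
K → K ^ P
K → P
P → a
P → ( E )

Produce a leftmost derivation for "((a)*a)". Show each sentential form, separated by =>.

E=>K=>P=>(E)=>(E*K)=>(K*K)=>(P*K)=>((E)*K)=>((K)*K)=>((P)*K)=>((a)*K)=>((a)*P)=>((a)*a)

E => K   [E → K]
K => P   [K → P]
P => (E)   [P → ( E )]
(E) => (E*K)   [E → E * K]
(E*K) => (K*K)   [E → K]
(K*K) => (P*K)   [K → P]
(P*K) => ((E)*K)   [P → ( E )]
((E)*K) => ((K)*K)   [E → K]
((K)*K) => ((P)*K)   [K → P]
((P)*K) => ((a)*K)   [P → a]
((a)*K) => ((a)*P)   [K → P]
((a)*P) => ((a)*a)   [P → a]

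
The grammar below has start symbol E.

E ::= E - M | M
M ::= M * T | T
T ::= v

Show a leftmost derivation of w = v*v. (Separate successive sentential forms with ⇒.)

E ⇒ M   [E ::= M]
M ⇒ M*T   [M ::= M * T]
M*T ⇒ T*T   [M ::= T]
T*T ⇒ v*T   [T ::= v]
v*T ⇒ v*v   [T ::= v]

E ⇒ M ⇒ M*T ⇒ T*T ⇒ v*T ⇒ v*v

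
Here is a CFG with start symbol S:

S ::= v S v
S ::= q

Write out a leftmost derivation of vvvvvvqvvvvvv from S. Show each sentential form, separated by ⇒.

S⇒vSv⇒vvSvv⇒vvvSvvv⇒vvvvSvvvv⇒vvvvvSvvvvv⇒vvvvvvSvvvvvv⇒vvvvvvqvvvvvv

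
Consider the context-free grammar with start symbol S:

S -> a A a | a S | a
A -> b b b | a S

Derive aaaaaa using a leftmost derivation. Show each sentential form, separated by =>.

S => aS   [S -> a S]
aS => aaAa   [S -> a A a]
aaAa => aaaSa   [A -> a S]
aaaSa => aaaaSa   [S -> a S]
aaaaSa => aaaaaa   [S -> a]

S => aS => aaAa => aaaSa => aaaaSa => aaaaaa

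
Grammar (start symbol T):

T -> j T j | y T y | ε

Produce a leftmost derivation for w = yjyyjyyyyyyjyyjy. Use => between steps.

T=>yTy=>yjTjy=>yjyTyjy=>yjyyTyyjy=>yjyyjTjyyjy=>yjyyjyTyjyyjy=>yjyyjyyTyyjyyjy=>yjyyjyyyTyyyjyyjy=>yjyyjyyyyyyjyyjy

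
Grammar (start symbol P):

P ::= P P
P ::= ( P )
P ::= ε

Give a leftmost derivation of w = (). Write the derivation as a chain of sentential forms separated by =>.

P => PP => PPP => (P)PP => ()PP => ()P => ()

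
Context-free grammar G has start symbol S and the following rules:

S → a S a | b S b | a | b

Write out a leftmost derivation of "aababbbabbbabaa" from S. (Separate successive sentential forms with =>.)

S => aSa   [S → a S a]
aSa => aaSaa   [S → a S a]
aaSaa => aabSbaa   [S → b S b]
aabSbaa => aabaSabaa   [S → a S a]
aabaSabaa => aababSbabaa   [S → b S b]
aababSbabaa => aababbSbbabaa   [S → b S b]
aababbSbbabaa => aababbbSbbbabaa   [S → b S b]
aababbbSbbbabaa => aababbbabbbabaa   [S → a]

S=>aSa=>aaSaa=>aabSbaa=>aabaSabaa=>aababSbabaa=>aababbSbbabaa=>aababbbSbbbabaa=>aababbbabbbabaa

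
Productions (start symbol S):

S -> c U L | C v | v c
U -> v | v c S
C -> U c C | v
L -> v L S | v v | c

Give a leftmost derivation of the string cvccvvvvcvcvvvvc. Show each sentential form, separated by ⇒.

S ⇒ cUL ⇒ cvcSL ⇒ cvccULL ⇒ cvccvLL ⇒ cvccvvLSL ⇒ cvccvvvvSL ⇒ cvccvvvvcULL ⇒ cvccvvvvcvLL ⇒ cvccvvvvcvcL ⇒ cvccvvvvcvcvLS ⇒ cvccvvvvcvcvvvS ⇒ cvccvvvvcvcvvvvc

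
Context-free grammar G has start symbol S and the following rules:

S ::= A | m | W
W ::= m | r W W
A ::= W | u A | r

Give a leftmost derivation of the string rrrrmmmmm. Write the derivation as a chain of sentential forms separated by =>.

S=>W=>rWW=>rrWWW=>rrrWWWW=>rrrrWWWWW=>rrrrmWWWW=>rrrrmmWWW=>rrrrmmmWW=>rrrrmmmmW=>rrrrmmmmm

S => W   [S ::= W]
W => rWW   [W ::= r W W]
rWW => rrWWW   [W ::= r W W]
rrWWW => rrrWWWW   [W ::= r W W]
rrrWWWW => rrrrWWWWW   [W ::= r W W]
rrrrWWWWW => rrrrmWWWW   [W ::= m]
rrrrmWWWW => rrrrmmWWW   [W ::= m]
rrrrmmWWW => rrrrmmmWW   [W ::= m]
rrrrmmmWW => rrrrmmmmW   [W ::= m]
rrrrmmmmW => rrrrmmmmm   [W ::= m]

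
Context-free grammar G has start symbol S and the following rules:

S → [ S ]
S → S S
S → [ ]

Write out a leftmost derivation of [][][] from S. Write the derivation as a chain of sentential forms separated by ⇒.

S ⇒ SS ⇒ SSS ⇒ []SS ⇒ [][]S ⇒ [][][]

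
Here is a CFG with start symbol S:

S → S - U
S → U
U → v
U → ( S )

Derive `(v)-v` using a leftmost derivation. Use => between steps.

S => S-U   [S → S - U]
S-U => U-U   [S → U]
U-U => (S)-U   [U → ( S )]
(S)-U => (U)-U   [S → U]
(U)-U => (v)-U   [U → v]
(v)-U => (v)-v   [U → v]

S => S-U => U-U => (S)-U => (U)-U => (v)-U => (v)-v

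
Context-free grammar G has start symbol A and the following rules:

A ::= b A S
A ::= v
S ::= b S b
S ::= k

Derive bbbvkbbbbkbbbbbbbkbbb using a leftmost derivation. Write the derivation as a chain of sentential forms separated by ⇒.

A⇒bAS⇒bbASS⇒bbbASSS⇒bbbvSSS⇒bbbvkSS⇒bbbvkbSbS⇒bbbvkbbSbbS⇒bbbvkbbbSbbbS⇒bbbvkbbbbSbbbbS⇒bbbvkbbbbkbbbbS⇒bbbvkbbbbkbbbbbSb⇒bbbvkbbbbkbbbbbbSbb⇒bbbvkbbbbkbbbbbbbSbbb⇒bbbvkbbbbkbbbbbbbkbbb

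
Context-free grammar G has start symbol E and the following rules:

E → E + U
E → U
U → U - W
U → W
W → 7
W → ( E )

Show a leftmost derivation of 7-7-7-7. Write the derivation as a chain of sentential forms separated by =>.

E=>U=>U-W=>U-W-W=>U-W-W-W=>W-W-W-W=>7-W-W-W=>7-7-W-W=>7-7-7-W=>7-7-7-7

E => U   [E → U]
U => U-W   [U → U - W]
U-W => U-W-W   [U → U - W]
U-W-W => U-W-W-W   [U → U - W]
U-W-W-W => W-W-W-W   [U → W]
W-W-W-W => 7-W-W-W   [W → 7]
7-W-W-W => 7-7-W-W   [W → 7]
7-7-W-W => 7-7-7-W   [W → 7]
7-7-7-W => 7-7-7-7   [W → 7]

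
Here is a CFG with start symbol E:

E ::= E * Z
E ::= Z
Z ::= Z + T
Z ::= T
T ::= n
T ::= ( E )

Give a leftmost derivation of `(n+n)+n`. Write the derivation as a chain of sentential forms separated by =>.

E => Z => Z+T => T+T => (E)+T => (Z)+T => (Z+T)+T => (T+T)+T => (n+T)+T => (n+n)+T => (n+n)+n

E => Z   [E ::= Z]
Z => Z+T   [Z ::= Z + T]
Z+T => T+T   [Z ::= T]
T+T => (E)+T   [T ::= ( E )]
(E)+T => (Z)+T   [E ::= Z]
(Z)+T => (Z+T)+T   [Z ::= Z + T]
(Z+T)+T => (T+T)+T   [Z ::= T]
(T+T)+T => (n+T)+T   [T ::= n]
(n+T)+T => (n+n)+T   [T ::= n]
(n+n)+T => (n+n)+n   [T ::= n]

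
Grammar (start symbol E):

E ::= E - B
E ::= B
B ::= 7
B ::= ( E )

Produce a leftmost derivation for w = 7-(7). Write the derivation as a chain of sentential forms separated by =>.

E => E-B   [E ::= E - B]
E-B => B-B   [E ::= B]
B-B => 7-B   [B ::= 7]
7-B => 7-(E)   [B ::= ( E )]
7-(E) => 7-(B)   [E ::= B]
7-(B) => 7-(7)   [B ::= 7]

E=>E-B=>B-B=>7-B=>7-(E)=>7-(B)=>7-(7)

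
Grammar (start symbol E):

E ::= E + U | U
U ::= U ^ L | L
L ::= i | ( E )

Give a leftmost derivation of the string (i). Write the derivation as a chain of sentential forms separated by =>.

E => U   [E ::= U]
U => L   [U ::= L]
L => (E)   [L ::= ( E )]
(E) => (U)   [E ::= U]
(U) => (L)   [U ::= L]
(L) => (i)   [L ::= i]

E => U => L => (E) => (U) => (L) => (i)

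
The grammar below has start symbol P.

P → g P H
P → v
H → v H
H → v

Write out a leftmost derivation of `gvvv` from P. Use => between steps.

P=>gPH=>gvH=>gvvH=>gvvv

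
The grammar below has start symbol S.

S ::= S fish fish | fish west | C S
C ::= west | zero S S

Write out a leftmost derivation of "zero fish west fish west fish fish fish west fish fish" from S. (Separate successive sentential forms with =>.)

S => S fish fish => C S fish fish => zero S S S fish fish => zero fish west S S fish fish => zero fish west S fish fish S fish fish => zero fish west fish west fish fish S fish fish => zero fish west fish west fish fish fish west fish fish

S => S fish fish   [S ::= S fish fish]
S fish fish => C S fish fish   [S ::= C S]
C S fish fish => zero S S S fish fish   [C ::= zero S S]
zero S S S fish fish => zero fish west S S fish fish   [S ::= fish west]
zero fish west S S fish fish => zero fish west S fish fish S fish fish   [S ::= S fish fish]
zero fish west S fish fish S fish fish => zero fish west fish west fish fish S fish fish   [S ::= fish west]
zero fish west fish west fish fish S fish fish => zero fish west fish west fish fish fish west fish fish   [S ::= fish west]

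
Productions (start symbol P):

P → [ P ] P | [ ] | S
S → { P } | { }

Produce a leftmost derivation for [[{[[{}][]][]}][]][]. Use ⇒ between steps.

P ⇒ [P]P ⇒ [[P]P]P ⇒ [[S]P]P ⇒ [[{P}]P]P ⇒ [[{[P]P}]P]P ⇒ [[{[[P]P]P}]P]P ⇒ [[{[[S]P]P}]P]P ⇒ [[{[[{}]P]P}]P]P ⇒ [[{[[{}][]]P}]P]P ⇒ [[{[[{}][]][]}]P]P ⇒ [[{[[{}][]][]}][]]P ⇒ [[{[[{}][]][]}][]][]

P ⇒ [P]P   [P → [ P ] P]
[P]P ⇒ [[P]P]P   [P → [ P ] P]
[[P]P]P ⇒ [[S]P]P   [P → S]
[[S]P]P ⇒ [[{P}]P]P   [S → { P }]
[[{P}]P]P ⇒ [[{[P]P}]P]P   [P → [ P ] P]
[[{[P]P}]P]P ⇒ [[{[[P]P]P}]P]P   [P → [ P ] P]
[[{[[P]P]P}]P]P ⇒ [[{[[S]P]P}]P]P   [P → S]
[[{[[S]P]P}]P]P ⇒ [[{[[{}]P]P}]P]P   [S → { }]
[[{[[{}]P]P}]P]P ⇒ [[{[[{}][]]P}]P]P   [P → [ ]]
[[{[[{}][]]P}]P]P ⇒ [[{[[{}][]][]}]P]P   [P → [ ]]
[[{[[{}][]][]}]P]P ⇒ [[{[[{}][]][]}][]]P   [P → [ ]]
[[{[[{}][]][]}][]]P ⇒ [[{[[{}][]][]}][]][]   [P → [ ]]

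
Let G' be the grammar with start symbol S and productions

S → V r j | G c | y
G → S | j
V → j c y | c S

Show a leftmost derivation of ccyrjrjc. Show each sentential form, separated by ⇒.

S⇒Gc⇒Sc⇒Vrjc⇒cSrjc⇒cVrjrjc⇒ccSrjrjc⇒ccyrjrjc

S ⇒ Gc   [S → G c]
Gc ⇒ Sc   [G → S]
Sc ⇒ Vrjc   [S → V r j]
Vrjc ⇒ cSrjc   [V → c S]
cSrjc ⇒ cVrjrjc   [S → V r j]
cVrjrjc ⇒ ccSrjrjc   [V → c S]
ccSrjrjc ⇒ ccyrjrjc   [S → y]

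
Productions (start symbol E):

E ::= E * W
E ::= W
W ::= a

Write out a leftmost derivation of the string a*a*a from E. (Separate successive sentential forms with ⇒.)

E ⇒ E*W ⇒ E*W*W ⇒ W*W*W ⇒ a*W*W ⇒ a*a*W ⇒ a*a*a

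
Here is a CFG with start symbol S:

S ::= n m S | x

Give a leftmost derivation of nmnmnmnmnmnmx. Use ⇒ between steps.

S ⇒ nmS ⇒ nmnmS ⇒ nmnmnmS ⇒ nmnmnmnmS ⇒ nmnmnmnmnmS ⇒ nmnmnmnmnmnmS ⇒ nmnmnmnmnmnmx

S ⇒ nmS   [S ::= n m S]
nmS ⇒ nmnmS   [S ::= n m S]
nmnmS ⇒ nmnmnmS   [S ::= n m S]
nmnmnmS ⇒ nmnmnmnmS   [S ::= n m S]
nmnmnmnmS ⇒ nmnmnmnmnmS   [S ::= n m S]
nmnmnmnmnmS ⇒ nmnmnmnmnmnmS   [S ::= n m S]
nmnmnmnmnmnmS ⇒ nmnmnmnmnmnmx   [S ::= x]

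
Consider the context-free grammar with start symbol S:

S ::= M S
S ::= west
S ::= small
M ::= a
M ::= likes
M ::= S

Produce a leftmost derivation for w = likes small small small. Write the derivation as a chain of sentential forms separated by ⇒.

S ⇒ M S   [S ::= M S]
M S ⇒ S S   [M ::= S]
S S ⇒ M S S   [S ::= M S]
M S S ⇒ S S S   [M ::= S]
S S S ⇒ M S S S   [S ::= M S]
M S S S ⇒ likes S S S   [M ::= likes]
likes S S S ⇒ likes small S S   [S ::= small]
likes small S S ⇒ likes small small S   [S ::= small]
likes small small S ⇒ likes small small small   [S ::= small]

S ⇒ M S ⇒ S S ⇒ M S S ⇒ S S S ⇒ M S S S ⇒ likes S S S ⇒ likes small S S ⇒ likes small small S ⇒ likes small small small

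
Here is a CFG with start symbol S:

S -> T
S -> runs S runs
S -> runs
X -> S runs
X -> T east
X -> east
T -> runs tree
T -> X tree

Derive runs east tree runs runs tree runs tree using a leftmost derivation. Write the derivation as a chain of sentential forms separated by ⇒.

S ⇒ T   [S -> T]
T ⇒ X tree   [T -> X tree]
X tree ⇒ S runs tree   [X -> S runs]
S runs tree ⇒ T runs tree   [S -> T]
T runs tree ⇒ X tree runs tree   [T -> X tree]
X tree runs tree ⇒ S runs tree runs tree   [X -> S runs]
S runs tree runs tree ⇒ runs S runs runs tree runs tree   [S -> runs S runs]
runs S runs runs tree runs tree ⇒ runs T runs runs tree runs tree   [S -> T]
runs T runs runs tree runs tree ⇒ runs X tree runs runs tree runs tree   [T -> X tree]
runs X tree runs runs tree runs tree ⇒ runs east tree runs runs tree runs tree   [X -> east]

S ⇒ T ⇒ X tree ⇒ S runs tree ⇒ T runs tree ⇒ X tree runs tree ⇒ S runs tree runs tree ⇒ runs S runs runs tree runs tree ⇒ runs T runs runs tree runs tree ⇒ runs X tree runs runs tree runs tree ⇒ runs east tree runs runs tree runs tree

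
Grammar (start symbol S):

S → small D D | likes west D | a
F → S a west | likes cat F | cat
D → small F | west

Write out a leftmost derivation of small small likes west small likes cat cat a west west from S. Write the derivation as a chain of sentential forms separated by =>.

S => small D D   [S → small D D]
small D D => small small F D   [D → small F]
small small F D => small small S a west D   [F → S a west]
small small S a west D => small small likes west D a west D   [S → likes west D]
small small likes west D a west D => small small likes west small F a west D   [D → small F]
small small likes west small F a west D => small small likes west small likes cat F a west D   [F → likes cat F]
small small likes west small likes cat F a west D => small small likes west small likes cat cat a west D   [F → cat]
small small likes west small likes cat cat a west D => small small likes west small likes cat cat a west west   [D → west]

S => small D D => small small F D => small small S a west D => small small likes west D a west D => small small likes west small F a west D => small small likes west small likes cat F a west D => small small likes west small likes cat cat a west D => small small likes west small likes cat cat a west west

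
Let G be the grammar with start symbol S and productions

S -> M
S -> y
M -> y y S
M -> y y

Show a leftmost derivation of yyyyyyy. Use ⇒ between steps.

S ⇒ M ⇒ yyS ⇒ yyM ⇒ yyyyS ⇒ yyyyM ⇒ yyyyyyS ⇒ yyyyyyy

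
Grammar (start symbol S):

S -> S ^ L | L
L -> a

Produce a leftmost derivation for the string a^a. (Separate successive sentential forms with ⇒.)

S ⇒ S^L ⇒ L^L ⇒ a^L ⇒ a^a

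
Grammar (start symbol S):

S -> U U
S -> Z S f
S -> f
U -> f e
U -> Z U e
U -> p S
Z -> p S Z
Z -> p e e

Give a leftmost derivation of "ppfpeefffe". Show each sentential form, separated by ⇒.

S ⇒ UU   [S -> U U]
UU ⇒ pSU   [U -> p S]
pSU ⇒ pZSfU   [S -> Z S f]
pZSfU ⇒ ppSZSfU   [Z -> p S Z]
ppSZSfU ⇒ ppfZSfU   [S -> f]
ppfZSfU ⇒ ppfpeeSfU   [Z -> p e e]
ppfpeeSfU ⇒ ppfpeeffU   [S -> f]
ppfpeeffU ⇒ ppfpeefffe   [U -> f e]

S⇒UU⇒pSU⇒pZSfU⇒ppSZSfU⇒ppfZSfU⇒ppfpeeSfU⇒ppfpeeffU⇒ppfpeefffe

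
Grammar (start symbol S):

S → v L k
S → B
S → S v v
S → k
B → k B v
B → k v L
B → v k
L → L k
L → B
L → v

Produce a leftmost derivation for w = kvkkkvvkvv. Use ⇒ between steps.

S ⇒ B ⇒ kvL ⇒ kvB ⇒ kvkBv ⇒ kvkkBvv ⇒ kvkkkvLvv ⇒ kvkkkvBvv ⇒ kvkkkvvkvv

S ⇒ B   [S → B]
B ⇒ kvL   [B → k v L]
kvL ⇒ kvB   [L → B]
kvB ⇒ kvkBv   [B → k B v]
kvkBv ⇒ kvkkBvv   [B → k B v]
kvkkBvv ⇒ kvkkkvLvv   [B → k v L]
kvkkkvLvv ⇒ kvkkkvBvv   [L → B]
kvkkkvBvv ⇒ kvkkkvvkvv   [B → v k]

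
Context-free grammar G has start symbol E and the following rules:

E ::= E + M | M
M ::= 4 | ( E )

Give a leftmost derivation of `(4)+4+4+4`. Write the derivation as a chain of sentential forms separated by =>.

E=>E+M=>E+M+M=>E+M+M+M=>M+M+M+M=>(E)+M+M+M=>(M)+M+M+M=>(4)+M+M+M=>(4)+4+M+M=>(4)+4+4+M=>(4)+4+4+4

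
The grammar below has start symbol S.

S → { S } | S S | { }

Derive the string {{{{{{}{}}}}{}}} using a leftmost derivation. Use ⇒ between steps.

S ⇒ {S}   [S → { S }]
{S} ⇒ {{S}}   [S → { S }]
{{S}} ⇒ {{SS}}   [S → S S]
{{SS}} ⇒ {{{S}S}}   [S → { S }]
{{{S}S}} ⇒ {{{{S}}S}}   [S → { S }]
{{{{S}}S}} ⇒ {{{{{S}}}S}}   [S → { S }]
{{{{{S}}}S}} ⇒ {{{{{SS}}}S}}   [S → S S]
{{{{{SS}}}S}} ⇒ {{{{{{}S}}}S}}   [S → { }]
{{{{{{}S}}}S}} ⇒ {{{{{{}{}}}}S}}   [S → { }]
{{{{{{}{}}}}S}} ⇒ {{{{{{}{}}}}{}}}   [S → { }]

S ⇒ {S} ⇒ {{S}} ⇒ {{SS}} ⇒ {{{S}S}} ⇒ {{{{S}}S}} ⇒ {{{{{S}}}S}} ⇒ {{{{{SS}}}S}} ⇒ {{{{{{}S}}}S}} ⇒ {{{{{{}{}}}}S}} ⇒ {{{{{{}{}}}}{}}}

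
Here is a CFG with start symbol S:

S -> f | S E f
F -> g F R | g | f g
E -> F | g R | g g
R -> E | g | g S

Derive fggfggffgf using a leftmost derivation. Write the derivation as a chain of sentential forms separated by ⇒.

S ⇒ SEf   [S -> S E f]
SEf ⇒ SEfEf   [S -> S E f]
SEfEf ⇒ SEfEfEf   [S -> S E f]
SEfEfEf ⇒ fEfEfEf   [S -> f]
fEfEfEf ⇒ fggfEfEf   [E -> g g]
fggfEfEf ⇒ fggfgRfEf   [E -> g R]
fggfgRfEf ⇒ fggfggSfEf   [R -> g S]
fggfggSfEf ⇒ fggfggffEf   [S -> f]
fggfggffEf ⇒ fggfggffFf   [E -> F]
fggfggffFf ⇒ fggfggffgf   [F -> g]

S ⇒ SEf ⇒ SEfEf ⇒ SEfEfEf ⇒ fEfEfEf ⇒ fggfEfEf ⇒ fggfgRfEf ⇒ fggfggSfEf ⇒ fggfggffEf ⇒ fggfggffFf ⇒ fggfggffgf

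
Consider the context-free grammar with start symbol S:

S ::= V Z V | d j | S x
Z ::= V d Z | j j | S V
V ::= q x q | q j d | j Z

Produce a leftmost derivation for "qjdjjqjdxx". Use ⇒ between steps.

S ⇒ Sx ⇒ Sxx ⇒ VZVxx ⇒ qjdZVxx ⇒ qjdjjVxx ⇒ qjdjjqjdxx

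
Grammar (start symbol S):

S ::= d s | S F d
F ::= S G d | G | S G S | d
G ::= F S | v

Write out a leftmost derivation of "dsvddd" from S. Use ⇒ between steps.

S ⇒ SFd ⇒ SFdFd ⇒ dsFdFd ⇒ dsGdFd ⇒ dsvdFd ⇒ dsvddd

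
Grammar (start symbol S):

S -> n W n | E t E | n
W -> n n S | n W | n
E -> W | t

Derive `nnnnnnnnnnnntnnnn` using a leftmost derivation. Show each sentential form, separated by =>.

S => nWn => nnWn => nnnnSn => nnnnEtEn => nnnnWtEn => nnnnnWtEn => nnnnnnWtEn => nnnnnnnWtEn => nnnnnnnnnStEn => nnnnnnnnnnWntEn => nnnnnnnnnnnntEn => nnnnnnnnnnnntWn => nnnnnnnnnnnntnnSn => nnnnnnnnnnnntnnnn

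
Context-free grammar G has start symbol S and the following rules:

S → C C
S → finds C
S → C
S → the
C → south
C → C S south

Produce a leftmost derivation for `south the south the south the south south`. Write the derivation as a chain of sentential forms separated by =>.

S => C C   [S → C C]
C C => C S south C   [C → C S south]
C S south C => C S south S south C   [C → C S south]
C S south S south C => C S south S south S south C   [C → C S south]
C S south S south S south C => south S south S south S south C   [C → south]
south S south S south S south C => south the south S south S south C   [S → the]
south the south S south S south C => south the south the south S south C   [S → the]
south the south the south S south C => south the south the south the south C   [S → the]
south the south the south the south C => south the south the south the south south   [C → south]

S => C C => C S south C => C S south S south C => C S south S south S south C => south S south S south S south C => south the south S south S south C => south the south the south S south C => south the south the south the south C => south the south the south the south south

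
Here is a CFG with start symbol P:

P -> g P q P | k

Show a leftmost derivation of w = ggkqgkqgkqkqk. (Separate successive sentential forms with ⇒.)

P⇒gPqP⇒ggPqPqP⇒ggkqPqP⇒ggkqgPqPqP⇒ggkqgkqPqP⇒ggkqgkqgPqPqP⇒ggkqgkqgkqPqP⇒ggkqgkqgkqkqP⇒ggkqgkqgkqkqk

P ⇒ gPqP   [P -> g P q P]
gPqP ⇒ ggPqPqP   [P -> g P q P]
ggPqPqP ⇒ ggkqPqP   [P -> k]
ggkqPqP ⇒ ggkqgPqPqP   [P -> g P q P]
ggkqgPqPqP ⇒ ggkqgkqPqP   [P -> k]
ggkqgkqPqP ⇒ ggkqgkqgPqPqP   [P -> g P q P]
ggkqgkqgPqPqP ⇒ ggkqgkqgkqPqP   [P -> k]
ggkqgkqgkqPqP ⇒ ggkqgkqgkqkqP   [P -> k]
ggkqgkqgkqkqP ⇒ ggkqgkqgkqkqk   [P -> k]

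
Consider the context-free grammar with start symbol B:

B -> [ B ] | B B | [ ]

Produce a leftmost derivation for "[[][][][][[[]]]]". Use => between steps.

B => [B]   [B -> [ B ]]
[B] => [BB]   [B -> B B]
[BB] => [[]B]   [B -> [ ]]
[[]B] => [[]BB]   [B -> B B]
[[]BB] => [[]BBB]   [B -> B B]
[[]BBB] => [[]BBBB]   [B -> B B]
[[]BBBB] => [[][]BBB]   [B -> [ ]]
[[][]BBB] => [[][][]BB]   [B -> [ ]]
[[][][]BB] => [[][][][]B]   [B -> [ ]]
[[][][][]B] => [[][][][][B]]   [B -> [ B ]]
[[][][][][B]] => [[][][][][[B]]]   [B -> [ B ]]
[[][][][][[B]]] => [[][][][][[[]]]]   [B -> [ ]]

B => [B] => [BB] => [[]B] => [[]BB] => [[]BBB] => [[]BBBB] => [[][]BBB] => [[][][]BB] => [[][][][]B] => [[][][][][B]] => [[][][][][[B]]] => [[][][][][[[]]]]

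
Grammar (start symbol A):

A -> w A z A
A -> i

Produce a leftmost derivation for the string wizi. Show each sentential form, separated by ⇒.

A ⇒ wAzA   [A -> w A z A]
wAzA ⇒ wizA   [A -> i]
wizA ⇒ wizi   [A -> i]

A⇒wAzA⇒wizA⇒wizi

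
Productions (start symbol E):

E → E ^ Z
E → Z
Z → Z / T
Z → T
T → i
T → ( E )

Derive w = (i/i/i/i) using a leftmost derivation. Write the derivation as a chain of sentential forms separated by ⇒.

E ⇒ Z ⇒ T ⇒ (E) ⇒ (Z) ⇒ (Z/T) ⇒ (Z/T/T) ⇒ (Z/T/T/T) ⇒ (T/T/T/T) ⇒ (i/T/T/T) ⇒ (i/i/T/T) ⇒ (i/i/i/T) ⇒ (i/i/i/i)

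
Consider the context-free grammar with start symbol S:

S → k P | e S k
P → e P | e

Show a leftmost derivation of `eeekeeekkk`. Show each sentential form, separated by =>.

S => eSk => eeSkk => eeeSkkk => eeekPkkk => eeekePkkk => eeekeePkkk => eeekeeekkk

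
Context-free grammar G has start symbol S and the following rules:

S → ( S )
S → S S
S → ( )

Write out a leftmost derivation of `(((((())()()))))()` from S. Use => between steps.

S => SS   [S → S S]
SS => (S)S   [S → ( S )]
(S)S => ((S))S   [S → ( S )]
((S))S => (((S)))S   [S → ( S )]
(((S)))S => ((((S))))S   [S → ( S )]
((((S))))S => ((((SS))))S   [S → S S]
((((SS))))S => ((((SSS))))S   [S → S S]
((((SSS))))S => (((((S)SS))))S   [S → ( S )]
(((((S)SS))))S => (((((())SS))))S   [S → ( )]
(((((())SS))))S => (((((())()S))))S   [S → ( )]
(((((())()S))))S => (((((())()()))))S   [S → ( )]
(((((())()()))))S => (((((())()()))))()   [S → ( )]

S=>SS=>(S)S=>((S))S=>(((S)))S=>((((S))))S=>((((SS))))S=>((((SSS))))S=>(((((S)SS))))S=>(((((())SS))))S=>(((((())()S))))S=>(((((())()()))))S=>(((((())()()))))()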